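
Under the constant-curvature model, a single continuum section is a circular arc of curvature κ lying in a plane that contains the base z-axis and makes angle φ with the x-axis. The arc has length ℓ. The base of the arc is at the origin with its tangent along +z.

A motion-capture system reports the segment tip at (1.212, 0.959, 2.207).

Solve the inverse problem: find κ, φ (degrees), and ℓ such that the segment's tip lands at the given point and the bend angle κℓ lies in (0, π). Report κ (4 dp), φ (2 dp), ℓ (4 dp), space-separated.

ρ = √(x²+y²) = √(1.212² + 0.959²) = 1.54552
φ = atan2(y, x) mod 360° = atan2(0.959, 1.212) = 38.3530°
|p|² = ρ² + z² = 1.54552² + 2.207² = 7.25947
κ = 2ρ / |p|² = 2×1.54552 / 7.25947 = 0.42579
θ = 2·atan2(ρ, z) = 2·atan2(1.54552, 2.207) = 1.22183 rad
ℓ = θ/κ = 1.22183/0.42579 = 2.86953

0.4258 38.35 2.8695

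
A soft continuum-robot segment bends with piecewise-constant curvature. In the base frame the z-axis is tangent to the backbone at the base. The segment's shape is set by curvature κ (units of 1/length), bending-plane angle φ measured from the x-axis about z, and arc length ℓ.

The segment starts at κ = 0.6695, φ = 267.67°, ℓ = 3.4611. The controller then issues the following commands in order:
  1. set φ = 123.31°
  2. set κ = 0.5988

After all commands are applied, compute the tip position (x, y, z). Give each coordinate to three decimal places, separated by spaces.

-1.358 2.067 1.464

initial: κ=0.6695, φ=267.67°, ℓ=3.4611
cmd 1: set φ=123.31° → (κ,φ,ℓ)=(0.6695,123.31°,3.4611) → tip=(-1.3772,2.0958,1.0965)
cmd 2: set κ=0.5988 → (κ,φ,ℓ)=(0.5988,123.31°,3.4611) → tip=(-1.3582,2.0668,1.4642)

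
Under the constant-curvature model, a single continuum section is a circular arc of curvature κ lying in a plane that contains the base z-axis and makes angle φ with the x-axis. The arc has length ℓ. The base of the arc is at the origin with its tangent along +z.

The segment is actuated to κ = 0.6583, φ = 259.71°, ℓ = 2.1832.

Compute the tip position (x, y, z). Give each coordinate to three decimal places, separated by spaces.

-0.235 -1.296 1.506

θ = κ·ℓ = 0.6583 × 2.1832 = 1.43720 rad
ρ = (1 − cos θ)/κ = (1 − 0.13320)/0.6583 = 1.31673
z = sin θ / κ = 0.99109/0.6583 = 1.50553
x = ρ cos φ = 1.31673 × cos(259.71°) = -0.23521
y = ρ sin φ = 1.31673 × sin(259.71°) = -1.29555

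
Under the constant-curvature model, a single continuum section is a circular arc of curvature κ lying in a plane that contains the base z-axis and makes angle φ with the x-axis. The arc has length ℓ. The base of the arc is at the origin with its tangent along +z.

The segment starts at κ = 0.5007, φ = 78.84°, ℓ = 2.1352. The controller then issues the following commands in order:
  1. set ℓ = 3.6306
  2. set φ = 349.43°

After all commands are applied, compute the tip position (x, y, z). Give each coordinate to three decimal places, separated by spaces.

2.443 -0.456 1.937

initial: κ=0.5007, φ=78.84°, ℓ=2.1352
cmd 1: set ℓ=3.6306 → (κ,φ,ℓ)=(0.5007,78.84°,3.6306) → tip=(0.4811,2.4386,1.9366)
cmd 2: set φ=349.43° → (κ,φ,ℓ)=(0.5007,349.43°,3.6306) → tip=(2.4434,-0.4560,1.9366)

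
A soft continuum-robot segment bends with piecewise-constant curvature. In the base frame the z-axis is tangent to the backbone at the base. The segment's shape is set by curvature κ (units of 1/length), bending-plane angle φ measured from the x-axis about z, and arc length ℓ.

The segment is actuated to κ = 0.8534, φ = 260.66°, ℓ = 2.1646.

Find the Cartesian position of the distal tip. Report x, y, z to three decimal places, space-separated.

θ = κ·ℓ = 0.8534 × 2.1646 = 1.84727 rad
ρ = (1 − cos θ)/κ = (1 − -0.27296)/0.8534 = 1.49164
z = sin θ / κ = 0.96202/0.8534 = 1.12728
x = ρ cos φ = 1.49164 × cos(260.66°) = -0.24208
y = ρ sin φ = 1.49164 × sin(260.66°) = -1.47186

-0.242 -1.472 1.127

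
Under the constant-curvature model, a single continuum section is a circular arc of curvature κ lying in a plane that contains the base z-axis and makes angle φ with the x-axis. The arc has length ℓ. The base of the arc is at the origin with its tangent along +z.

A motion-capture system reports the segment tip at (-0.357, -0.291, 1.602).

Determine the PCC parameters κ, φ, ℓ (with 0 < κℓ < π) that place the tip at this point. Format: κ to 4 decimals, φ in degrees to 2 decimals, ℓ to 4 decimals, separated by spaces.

ρ = √(x²+y²) = √(-0.357² + -0.291²) = 0.46058
φ = atan2(y, x) mod 360° = atan2(-0.291, -0.357) = 219.1844°
|p|² = ρ² + z² = 0.46058² + 1.602² = 2.77853
κ = 2ρ / |p|² = 2×0.46058 / 2.77853 = 0.33152
θ = 2·atan2(ρ, z) = 2·atan2(0.46058, 1.602) = 0.55990 rad
ℓ = θ/κ = 0.55990/0.33152 = 1.68887

0.3315 219.18 1.6889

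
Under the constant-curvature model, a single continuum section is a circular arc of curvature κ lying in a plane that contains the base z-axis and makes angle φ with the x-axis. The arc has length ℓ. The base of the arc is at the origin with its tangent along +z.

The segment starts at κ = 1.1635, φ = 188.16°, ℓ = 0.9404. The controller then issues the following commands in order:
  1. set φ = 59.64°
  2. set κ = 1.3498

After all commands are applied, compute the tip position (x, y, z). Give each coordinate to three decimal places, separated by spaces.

initial: κ=1.1635, φ=188.16°, ℓ=0.9404
cmd 1: set φ=59.64° → (κ,φ,ℓ)=(1.1635,59.64°,0.9404) → tip=(0.2351,0.4014,0.7637)
cmd 2: set κ=1.3498 → (κ,φ,ℓ)=(1.3498,59.64°,0.9404) → tip=(0.2633,0.4495,0.7074)

0.263 0.449 0.707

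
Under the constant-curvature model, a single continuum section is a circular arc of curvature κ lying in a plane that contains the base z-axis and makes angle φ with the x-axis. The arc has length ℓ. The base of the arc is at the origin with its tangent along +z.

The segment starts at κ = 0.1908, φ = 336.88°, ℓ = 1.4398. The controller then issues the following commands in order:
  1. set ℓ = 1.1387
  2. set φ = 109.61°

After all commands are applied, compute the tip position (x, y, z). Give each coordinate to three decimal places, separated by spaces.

initial: κ=0.1908, φ=336.88°, ℓ=1.4398
cmd 1: set ℓ=1.1387 → (κ,φ,ℓ)=(0.1908,336.88°,1.1387) → tip=(0.1133,-0.0484,1.1298)
cmd 2: set φ=109.61° → (κ,φ,ℓ)=(0.1908,109.61°,1.1387) → tip=(-0.0414,0.1161,1.1298)

-0.041 0.116 1.130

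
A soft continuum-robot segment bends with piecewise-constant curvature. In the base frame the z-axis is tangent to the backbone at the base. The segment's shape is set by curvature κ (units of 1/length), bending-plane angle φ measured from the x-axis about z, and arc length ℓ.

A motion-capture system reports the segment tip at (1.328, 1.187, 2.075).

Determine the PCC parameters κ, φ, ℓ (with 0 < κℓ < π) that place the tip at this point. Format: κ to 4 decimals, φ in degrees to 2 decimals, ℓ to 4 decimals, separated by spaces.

ρ = √(x²+y²) = √(1.328² + 1.187²) = 1.78117
φ = atan2(y, x) mod 360° = atan2(1.187, 1.328) = 41.7912°
|p|² = ρ² + z² = 1.78117² + 2.075² = 7.47818
κ = 2ρ / |p|² = 2×1.78117 / 7.47818 = 0.47636
θ = 2·atan2(ρ, z) = 2·atan2(1.78117, 2.075) = 1.41869 rad
ℓ = θ/κ = 1.41869/0.47636 = 2.97817

0.4764 41.79 2.9782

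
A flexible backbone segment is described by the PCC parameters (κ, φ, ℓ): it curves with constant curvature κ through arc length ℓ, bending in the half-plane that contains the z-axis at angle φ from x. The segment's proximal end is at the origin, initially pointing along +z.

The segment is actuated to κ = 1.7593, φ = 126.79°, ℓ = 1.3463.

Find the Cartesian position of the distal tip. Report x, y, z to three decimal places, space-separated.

-0.584 0.781 0.397

θ = κ·ℓ = 1.7593 × 1.3463 = 2.36855 rad
ρ = (1 − cos θ)/κ = (1 − -0.71579)/1.7593 = 0.97527
z = sin θ / κ = 0.69832/1.7593 = 0.39693
x = ρ cos φ = 0.97527 × cos(126.79°) = -0.58407
y = ρ sin φ = 0.97527 × sin(126.79°) = 0.78103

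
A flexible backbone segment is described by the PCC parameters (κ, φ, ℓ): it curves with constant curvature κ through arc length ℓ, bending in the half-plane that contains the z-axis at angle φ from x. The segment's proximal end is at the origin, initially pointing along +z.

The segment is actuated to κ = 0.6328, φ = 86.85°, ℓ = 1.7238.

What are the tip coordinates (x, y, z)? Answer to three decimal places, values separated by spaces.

0.047 0.849 1.402

θ = κ·ℓ = 0.6328 × 1.7238 = 1.09082 rad
ρ = (1 − cos θ)/κ = (1 − 0.46176)/0.6328 = 0.85057
z = sin θ / κ = 0.88701/0.6328 = 1.40172
x = ρ cos φ = 0.85057 × cos(86.85°) = 0.04674
y = ρ sin φ = 0.85057 × sin(86.85°) = 0.84929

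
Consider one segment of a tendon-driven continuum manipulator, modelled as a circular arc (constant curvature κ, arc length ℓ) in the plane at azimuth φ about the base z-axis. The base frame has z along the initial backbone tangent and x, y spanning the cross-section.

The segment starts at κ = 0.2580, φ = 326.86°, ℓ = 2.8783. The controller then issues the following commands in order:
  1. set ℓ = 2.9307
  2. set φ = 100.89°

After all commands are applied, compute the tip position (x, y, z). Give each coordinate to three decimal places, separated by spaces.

initial: κ=0.2580, φ=326.86°, ℓ=2.8783
cmd 1: set ℓ=2.9307 → (κ,φ,ℓ)=(0.2580,326.86°,2.9307) → tip=(0.8844,-0.5774,2.6593)
cmd 2: set φ=100.89° → (κ,φ,ℓ)=(0.2580,100.89°,2.9307) → tip=(-0.1995,1.0372,2.6593)

-0.200 1.037 2.659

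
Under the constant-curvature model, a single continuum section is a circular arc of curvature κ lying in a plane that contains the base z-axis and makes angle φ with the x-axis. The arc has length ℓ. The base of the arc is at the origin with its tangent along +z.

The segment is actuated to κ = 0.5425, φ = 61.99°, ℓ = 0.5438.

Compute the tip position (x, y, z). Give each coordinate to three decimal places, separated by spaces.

θ = κ·ℓ = 0.5425 × 0.5438 = 0.29501 rad
ρ = (1 − cos θ)/κ = (1 − 0.95680)/0.5425 = 0.07963
z = sin θ / κ = 0.29075/0.5425 = 0.53595
x = ρ cos φ = 0.07963 × cos(61.99°) = 0.03740
y = ρ sin φ = 0.07963 × sin(61.99°) = 0.07031

0.037 0.070 0.536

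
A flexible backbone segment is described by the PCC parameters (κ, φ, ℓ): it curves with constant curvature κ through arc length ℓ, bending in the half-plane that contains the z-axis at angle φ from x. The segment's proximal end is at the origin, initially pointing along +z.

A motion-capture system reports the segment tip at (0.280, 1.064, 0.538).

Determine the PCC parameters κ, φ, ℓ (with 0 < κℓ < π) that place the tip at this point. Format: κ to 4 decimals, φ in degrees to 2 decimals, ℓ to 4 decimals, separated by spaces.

1.4670 75.26 1.5214

ρ = √(x²+y²) = √(0.280² + 1.064²) = 1.10023
φ = atan2(y, x) mod 360° = atan2(1.064, 0.280) = 75.2564°
|p|² = ρ² + z² = 1.10023² + 0.538² = 1.49994
κ = 2ρ / |p|² = 2×1.10023 / 1.49994 = 1.46703
θ = 2·atan2(ρ, z) = 2·atan2(1.10023, 0.538) = 2.23199 rad
ℓ = θ/κ = 2.23199/1.46703 = 1.52144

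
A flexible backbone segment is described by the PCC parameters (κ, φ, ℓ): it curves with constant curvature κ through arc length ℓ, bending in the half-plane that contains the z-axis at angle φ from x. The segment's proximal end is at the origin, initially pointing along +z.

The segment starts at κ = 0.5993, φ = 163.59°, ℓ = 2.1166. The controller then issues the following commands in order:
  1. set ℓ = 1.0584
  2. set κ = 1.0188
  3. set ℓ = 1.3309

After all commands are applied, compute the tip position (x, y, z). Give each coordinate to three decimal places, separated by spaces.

initial: κ=0.5993, φ=163.59°, ℓ=2.1166
cmd 1: set ℓ=1.0584 → (κ,φ,ℓ)=(0.5993,163.59°,1.0584) → tip=(-0.3113,0.0917,0.9888)
cmd 2: set κ=1.0188 → (κ,φ,ℓ)=(1.0188,163.59°,1.0584) → tip=(-0.4964,0.1462,0.8649)
cmd 3: set ℓ=1.3309 → (κ,φ,ℓ)=(1.0188,163.59°,1.3309) → tip=(-0.7408,0.2182,0.9590)

-0.741 0.218 0.959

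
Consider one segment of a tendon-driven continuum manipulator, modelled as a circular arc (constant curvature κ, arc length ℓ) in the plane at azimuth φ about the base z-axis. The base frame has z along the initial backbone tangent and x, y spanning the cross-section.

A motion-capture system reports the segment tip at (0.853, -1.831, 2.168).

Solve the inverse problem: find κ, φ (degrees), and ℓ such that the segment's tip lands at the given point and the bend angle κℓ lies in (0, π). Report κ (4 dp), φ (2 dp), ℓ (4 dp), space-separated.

0.4601 294.98 3.2604

ρ = √(x²+y²) = √(0.853² + -1.831²) = 2.01994
φ = atan2(y, x) mod 360° = atan2(-1.831, 0.853) = 294.9792°
|p|² = ρ² + z² = 2.01994² + 2.168² = 8.78039
κ = 2ρ / |p|² = 2×2.01994 / 8.78039 = 0.46010
θ = 2·atan2(ρ, z) = 2·atan2(2.01994, 2.168) = 1.50012 rad
ℓ = θ/κ = 1.50012/0.46010 = 3.26040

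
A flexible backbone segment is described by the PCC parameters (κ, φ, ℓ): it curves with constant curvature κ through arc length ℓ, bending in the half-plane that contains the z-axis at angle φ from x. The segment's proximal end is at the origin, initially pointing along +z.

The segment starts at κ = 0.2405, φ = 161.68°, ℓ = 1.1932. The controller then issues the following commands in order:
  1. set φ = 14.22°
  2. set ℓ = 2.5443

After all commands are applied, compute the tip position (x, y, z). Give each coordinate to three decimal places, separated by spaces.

initial: κ=0.2405, φ=161.68°, ℓ=1.1932
cmd 1: set φ=14.22° → (κ,φ,ℓ)=(0.2405,14.22°,1.1932) → tip=(0.1648,0.0418,1.1769)
cmd 2: set ℓ=2.5443 → (κ,φ,ℓ)=(0.2405,14.22°,2.5443) → tip=(0.7313,0.1853,2.3885)

0.731 0.185 2.388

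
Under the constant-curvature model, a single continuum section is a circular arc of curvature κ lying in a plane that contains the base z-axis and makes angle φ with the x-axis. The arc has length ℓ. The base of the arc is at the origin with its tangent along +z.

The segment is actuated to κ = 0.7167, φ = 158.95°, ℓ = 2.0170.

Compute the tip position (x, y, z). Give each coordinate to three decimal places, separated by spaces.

θ = κ·ℓ = 0.7167 × 2.0170 = 1.44558 rad
ρ = (1 − cos θ)/κ = (1 − 0.12489)/0.7167 = 1.22103
z = sin θ / κ = 0.99217/0.7167 = 1.38436
x = ρ cos φ = 1.22103 × cos(158.95°) = -1.13955
y = ρ sin φ = 1.22103 × sin(158.95°) = 0.43857

-1.140 0.439 1.384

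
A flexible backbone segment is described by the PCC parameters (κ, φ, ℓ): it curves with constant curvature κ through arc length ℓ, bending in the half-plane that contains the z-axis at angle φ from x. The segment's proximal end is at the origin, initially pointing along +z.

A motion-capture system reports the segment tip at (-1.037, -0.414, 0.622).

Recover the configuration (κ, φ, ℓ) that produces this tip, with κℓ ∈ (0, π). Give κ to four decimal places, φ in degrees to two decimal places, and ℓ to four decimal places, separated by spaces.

1.3670 201.76 1.5546

ρ = √(x²+y²) = √(-1.037² + -0.414²) = 1.11659
φ = atan2(y, x) mod 360° = atan2(-0.414, -1.037) = 201.7633°
|p|² = ρ² + z² = 1.11659² + 0.622² = 1.63365
κ = 2ρ / |p|² = 2×1.11659 / 1.63365 = 1.36698
θ = 2·atan2(ρ, z) = 2·atan2(1.11659, 0.622) = 2.12511 rad
ℓ = θ/κ = 2.12511/1.36698 = 1.55459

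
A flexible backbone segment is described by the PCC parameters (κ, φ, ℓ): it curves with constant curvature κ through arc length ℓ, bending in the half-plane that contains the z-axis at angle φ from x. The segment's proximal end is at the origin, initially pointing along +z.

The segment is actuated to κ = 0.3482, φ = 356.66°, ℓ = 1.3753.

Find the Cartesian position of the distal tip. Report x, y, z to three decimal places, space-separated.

θ = κ·ℓ = 0.3482 × 1.3753 = 0.47888 rad
ρ = (1 − cos θ)/κ = (1 − 0.88751)/0.3482 = 0.32306
z = sin θ / κ = 0.46078/0.3482 = 1.32333
x = ρ cos φ = 0.32306 × cos(356.66°) = 0.32251
y = ρ sin φ = 0.32306 × sin(356.66°) = -0.01882

0.323 -0.019 1.323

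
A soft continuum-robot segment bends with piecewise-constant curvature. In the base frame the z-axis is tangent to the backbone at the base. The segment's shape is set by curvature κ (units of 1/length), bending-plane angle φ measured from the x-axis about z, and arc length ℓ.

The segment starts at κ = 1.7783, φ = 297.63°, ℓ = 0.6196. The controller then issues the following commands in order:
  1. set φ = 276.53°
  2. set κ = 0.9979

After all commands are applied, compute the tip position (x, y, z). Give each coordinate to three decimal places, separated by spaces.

0.021 -0.184 0.581

initial: κ=1.7783, φ=297.63°, ℓ=0.6196
cmd 1: set φ=276.53° → (κ,φ,ℓ)=(1.7783,276.53°,0.6196) → tip=(0.0350,-0.3062,0.5016)
cmd 2: set κ=0.9979 → (κ,φ,ℓ)=(0.9979,276.53°,0.6196) → tip=(0.0211,-0.1843,0.5809)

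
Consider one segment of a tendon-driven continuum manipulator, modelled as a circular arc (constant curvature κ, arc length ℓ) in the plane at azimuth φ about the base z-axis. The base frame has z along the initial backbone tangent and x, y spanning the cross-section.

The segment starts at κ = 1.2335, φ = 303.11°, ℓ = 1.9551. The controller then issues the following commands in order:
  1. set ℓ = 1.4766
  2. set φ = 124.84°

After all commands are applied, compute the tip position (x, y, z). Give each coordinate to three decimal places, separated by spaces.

initial: κ=1.2335, φ=303.11°, ℓ=1.9551
cmd 1: set ℓ=1.4766 → (κ,φ,ℓ)=(1.2335,303.11°,1.4766) → tip=(0.5527,-0.8475,0.7854)
cmd 2: set φ=124.84° → (κ,φ,ℓ)=(1.2335,124.84°,1.4766) → tip=(-0.5780,0.8304,0.7854)

-0.578 0.830 0.785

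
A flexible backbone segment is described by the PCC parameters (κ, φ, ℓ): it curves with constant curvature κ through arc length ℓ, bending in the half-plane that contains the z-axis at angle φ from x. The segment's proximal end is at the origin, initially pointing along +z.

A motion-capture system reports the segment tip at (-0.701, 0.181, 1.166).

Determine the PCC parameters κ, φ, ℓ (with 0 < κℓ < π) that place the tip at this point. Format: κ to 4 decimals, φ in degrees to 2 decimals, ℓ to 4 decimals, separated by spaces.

ρ = √(x²+y²) = √(-0.701² + 0.181²) = 0.72399
φ = atan2(y, x) mod 360° = atan2(0.181, -0.701) = 165.5223°
|p|² = ρ² + z² = 0.72399² + 1.166² = 1.88372
κ = 2ρ / |p|² = 2×0.72399 / 1.88372 = 0.76868
θ = 2·atan2(ρ, z) = 2·atan2(0.72399, 1.166) = 1.11132 rad
ℓ = θ/κ = 1.11132/0.76868 = 1.44574

0.7687 165.52 1.4457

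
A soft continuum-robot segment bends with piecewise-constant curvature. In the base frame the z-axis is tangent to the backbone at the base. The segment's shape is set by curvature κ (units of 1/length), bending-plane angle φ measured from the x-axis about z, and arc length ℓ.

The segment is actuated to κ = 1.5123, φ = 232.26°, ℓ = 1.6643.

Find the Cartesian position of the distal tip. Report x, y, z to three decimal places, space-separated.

-0.733 -0.947 0.387

θ = κ·ℓ = 1.5123 × 1.6643 = 2.51692 rad
ρ = (1 − cos θ)/κ = (1 − -0.81116)/1.5123 = 1.19762
z = sin θ / κ = 0.58483/1.5123 = 0.38672
x = ρ cos φ = 1.19762 × cos(232.26°) = -0.73304
y = ρ sin φ = 1.19762 × sin(232.26°) = -0.94707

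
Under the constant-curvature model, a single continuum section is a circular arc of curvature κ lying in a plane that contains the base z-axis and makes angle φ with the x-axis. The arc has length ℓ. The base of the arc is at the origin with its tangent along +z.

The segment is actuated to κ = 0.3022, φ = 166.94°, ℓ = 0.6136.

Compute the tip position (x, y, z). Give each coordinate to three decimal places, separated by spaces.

θ = κ·ℓ = 0.3022 × 0.6136 = 0.18543 rad
ρ = (1 − cos θ)/κ = (1 − 0.98286)/0.3022 = 0.05673
z = sin θ / κ = 0.18437/0.3022 = 0.61009
x = ρ cos φ = 0.05673 × cos(166.94°) = -0.05526
y = ρ sin φ = 0.05673 × sin(166.94°) = 0.01282

-0.055 0.013 0.610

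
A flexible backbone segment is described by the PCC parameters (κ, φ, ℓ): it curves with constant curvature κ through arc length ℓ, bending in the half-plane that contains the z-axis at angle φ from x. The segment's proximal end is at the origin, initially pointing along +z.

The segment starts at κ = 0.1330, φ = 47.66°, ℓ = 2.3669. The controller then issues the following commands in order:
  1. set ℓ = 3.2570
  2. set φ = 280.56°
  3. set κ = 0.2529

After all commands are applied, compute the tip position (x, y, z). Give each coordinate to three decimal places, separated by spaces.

0.232 -1.246 2.901

initial: κ=0.1330, φ=47.66°, ℓ=2.3669
cmd 1: set ℓ=3.2570 → (κ,φ,ℓ)=(0.1330,47.66°,3.2570) → tip=(0.4677,0.5133,3.1561)
cmd 2: set φ=280.56° → (κ,φ,ℓ)=(0.1330,280.56°,3.2570) → tip=(0.1273,-0.6827,3.1561)
cmd 3: set κ=0.2529 → (κ,φ,ℓ)=(0.2529,280.56°,3.2570) → tip=(0.2322,-1.2458,2.9010)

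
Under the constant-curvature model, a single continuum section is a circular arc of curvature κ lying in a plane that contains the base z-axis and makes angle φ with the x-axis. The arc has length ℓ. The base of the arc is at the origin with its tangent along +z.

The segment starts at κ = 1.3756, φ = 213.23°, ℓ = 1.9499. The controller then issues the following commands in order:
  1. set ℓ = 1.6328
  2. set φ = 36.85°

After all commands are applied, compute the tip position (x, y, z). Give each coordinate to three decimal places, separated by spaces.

0.945 0.709 0.567

initial: κ=1.3756, φ=213.23°, ℓ=1.9499
cmd 1: set ℓ=1.6328 → (κ,φ,ℓ)=(1.3756,213.23°,1.6328) → tip=(-0.9882,-0.6474,0.5674)
cmd 2: set φ=36.85° → (κ,φ,ℓ)=(1.3756,36.85°,1.6328) → tip=(0.9454,0.7085,0.5674)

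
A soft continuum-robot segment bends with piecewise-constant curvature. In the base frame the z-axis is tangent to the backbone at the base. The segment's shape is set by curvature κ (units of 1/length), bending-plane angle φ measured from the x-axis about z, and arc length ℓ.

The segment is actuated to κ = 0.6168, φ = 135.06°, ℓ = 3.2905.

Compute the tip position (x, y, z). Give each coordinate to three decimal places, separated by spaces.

θ = κ·ℓ = 0.6168 × 3.2905 = 2.02958 rad
ρ = (1 − cos θ)/κ = (1 − -0.44286)/0.6168 = 2.33926
z = sin θ / κ = 0.89659/0.6168 = 1.45362
x = ρ cos φ = 2.33926 × cos(135.06°) = -1.65584
y = ρ sin φ = 2.33926 × sin(135.06°) = 1.65238

-1.656 1.652 1.454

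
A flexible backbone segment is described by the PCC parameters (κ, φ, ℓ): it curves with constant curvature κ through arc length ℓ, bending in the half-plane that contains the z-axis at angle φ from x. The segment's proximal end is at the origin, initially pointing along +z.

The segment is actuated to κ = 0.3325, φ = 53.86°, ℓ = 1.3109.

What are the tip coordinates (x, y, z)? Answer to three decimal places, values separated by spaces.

θ = κ·ℓ = 0.3325 × 1.3109 = 0.43587 rad
ρ = (1 − cos θ)/κ = (1 − 0.90650)/0.3325 = 0.28120
z = sin θ / κ = 0.42220/0.3325 = 1.26978
x = ρ cos φ = 0.28120 × cos(53.86°) = 0.16584
y = ρ sin φ = 0.28120 × sin(53.86°) = 0.22709

0.166 0.227 1.270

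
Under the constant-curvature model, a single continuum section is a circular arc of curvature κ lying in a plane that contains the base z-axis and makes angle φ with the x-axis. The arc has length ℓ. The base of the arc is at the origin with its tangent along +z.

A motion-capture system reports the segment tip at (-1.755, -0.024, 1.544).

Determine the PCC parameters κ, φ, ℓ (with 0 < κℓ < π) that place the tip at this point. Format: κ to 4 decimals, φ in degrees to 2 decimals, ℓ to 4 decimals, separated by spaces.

ρ = √(x²+y²) = √(-1.755² + -0.024²) = 1.75516
φ = atan2(y, x) mod 360° = atan2(-0.024, -1.755) = 180.7835°
|p|² = ρ² + z² = 1.75516² + 1.544² = 5.46454
κ = 2ρ / |p|² = 2×1.75516 / 5.46454 = 0.64238
θ = 2·atan2(ρ, z) = 2·atan2(1.75516, 1.544) = 1.69863 rad
ℓ = θ/κ = 1.69863/0.64238 = 2.64427

0.6424 180.78 2.6443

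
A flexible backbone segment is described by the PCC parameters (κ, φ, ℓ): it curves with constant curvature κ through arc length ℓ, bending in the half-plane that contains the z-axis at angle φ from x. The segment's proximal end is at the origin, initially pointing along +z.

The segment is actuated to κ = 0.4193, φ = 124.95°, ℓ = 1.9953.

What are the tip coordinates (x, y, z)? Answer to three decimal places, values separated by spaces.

θ = κ·ℓ = 0.4193 × 1.9953 = 0.83663 rad
ρ = (1 − cos θ)/κ = (1 − 0.66997)/0.4193 = 0.78710
z = sin θ / κ = 0.74239/0.4193 = 1.77054
x = ρ cos φ = 0.78710 × cos(124.95°) = -0.45090
y = ρ sin φ = 0.78710 × sin(124.95°) = 0.64515

-0.451 0.645 1.771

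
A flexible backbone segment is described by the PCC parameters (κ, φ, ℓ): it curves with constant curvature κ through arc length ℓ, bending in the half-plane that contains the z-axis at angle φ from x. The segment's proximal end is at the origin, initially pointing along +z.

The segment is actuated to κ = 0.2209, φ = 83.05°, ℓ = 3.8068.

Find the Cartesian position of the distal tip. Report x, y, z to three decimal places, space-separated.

θ = κ·ℓ = 0.2209 × 3.8068 = 0.84092 rad
ρ = (1 − cos θ)/κ = (1 − 0.66678)/0.2209 = 1.50848
z = sin θ / κ = 0.74526/0.2209 = 3.37374
x = ρ cos φ = 1.50848 × cos(83.05°) = 0.18253
y = ρ sin φ = 1.50848 × sin(83.05°) = 1.49740

0.183 1.497 3.374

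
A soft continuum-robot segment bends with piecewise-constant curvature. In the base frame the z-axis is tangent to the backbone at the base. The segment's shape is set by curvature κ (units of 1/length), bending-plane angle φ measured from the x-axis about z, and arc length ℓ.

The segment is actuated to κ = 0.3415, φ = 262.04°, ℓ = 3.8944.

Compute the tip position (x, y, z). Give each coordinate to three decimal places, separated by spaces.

θ = κ·ℓ = 0.3415 × 3.8944 = 1.32994 rad
ρ = (1 − cos θ)/κ = (1 − 0.23854)/0.3415 = 2.22976
z = sin θ / κ = 0.97113/0.3415 = 2.84373
x = ρ cos φ = 2.22976 × cos(262.04°) = -0.30878
y = ρ sin φ = 2.22976 × sin(262.04°) = -2.20828

-0.309 -2.208 2.844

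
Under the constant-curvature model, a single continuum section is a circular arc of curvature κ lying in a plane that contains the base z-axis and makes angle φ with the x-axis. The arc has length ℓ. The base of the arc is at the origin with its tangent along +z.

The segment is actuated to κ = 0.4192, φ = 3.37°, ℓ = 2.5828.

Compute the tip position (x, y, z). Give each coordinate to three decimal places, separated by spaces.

1.265 0.074 2.107

θ = κ·ℓ = 0.4192 × 2.5828 = 1.08271 rad
ρ = (1 − cos θ)/κ = (1 − 0.46894)/0.4192 = 1.26685
z = sin θ / κ = 0.88323/0.4192 = 2.10695
x = ρ cos φ = 1.26685 × cos(3.37°) = 1.26466
y = ρ sin φ = 1.26685 × sin(3.37°) = 0.07447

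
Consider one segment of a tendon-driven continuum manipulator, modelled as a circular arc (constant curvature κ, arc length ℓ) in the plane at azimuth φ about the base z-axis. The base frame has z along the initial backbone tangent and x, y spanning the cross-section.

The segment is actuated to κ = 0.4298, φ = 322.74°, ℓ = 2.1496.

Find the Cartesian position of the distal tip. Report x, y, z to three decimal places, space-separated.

0.736 -0.560 1.857

θ = κ·ℓ = 0.4298 × 2.1496 = 0.92390 rad
ρ = (1 − cos θ)/κ = (1 − 0.60271)/0.4298 = 0.92435
z = sin θ / κ = 0.79796/0.4298 = 1.85658
x = ρ cos φ = 0.92435 × cos(322.74°) = 0.73569
y = ρ sin φ = 0.92435 × sin(322.74°) = -0.55963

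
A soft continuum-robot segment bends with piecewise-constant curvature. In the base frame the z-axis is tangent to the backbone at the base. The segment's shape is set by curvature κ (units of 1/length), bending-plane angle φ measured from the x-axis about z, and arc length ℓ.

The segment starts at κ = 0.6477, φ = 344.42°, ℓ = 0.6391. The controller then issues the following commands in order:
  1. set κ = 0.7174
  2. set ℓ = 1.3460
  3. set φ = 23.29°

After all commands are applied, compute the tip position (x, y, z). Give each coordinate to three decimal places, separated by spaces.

initial: κ=0.6477, φ=344.42°, ℓ=0.6391
cmd 1: set κ=0.7174 → (κ,φ,ℓ)=(0.7174,344.42°,0.6391) → tip=(0.1387,-0.0387,0.6169)
cmd 2: set ℓ=1.3460 → (κ,φ,ℓ)=(0.7174,344.42°,1.3460) → tip=(0.5788,-0.1614,1.1464)
cmd 3: set φ=23.29° → (κ,φ,ℓ)=(0.7174,23.29°,1.3460) → tip=(0.5519,0.2376,1.1464)

0.552 0.238 1.146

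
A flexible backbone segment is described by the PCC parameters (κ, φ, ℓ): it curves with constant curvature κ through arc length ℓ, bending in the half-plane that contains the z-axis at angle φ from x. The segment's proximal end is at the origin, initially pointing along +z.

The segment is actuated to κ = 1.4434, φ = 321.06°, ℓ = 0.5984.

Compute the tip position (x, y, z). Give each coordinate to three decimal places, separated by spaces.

θ = κ·ℓ = 1.4434 × 0.5984 = 0.86373 rad
ρ = (1 − cos θ)/κ = (1 − 0.64961)/1.4434 = 0.24276
z = sin θ / κ = 0.76027/1.4434 = 0.52672
x = ρ cos φ = 0.24276 × cos(321.06°) = 0.18882
y = ρ sin φ = 0.24276 × sin(321.06°) = -0.15257

0.189 -0.153 0.527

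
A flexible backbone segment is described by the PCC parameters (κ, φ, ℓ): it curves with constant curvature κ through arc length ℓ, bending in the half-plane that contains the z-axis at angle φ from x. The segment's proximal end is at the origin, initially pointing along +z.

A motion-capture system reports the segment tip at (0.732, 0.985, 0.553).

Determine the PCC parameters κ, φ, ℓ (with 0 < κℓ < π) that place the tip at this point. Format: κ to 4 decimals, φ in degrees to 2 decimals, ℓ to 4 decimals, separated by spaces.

ρ = √(x²+y²) = √(0.732² + 0.985²) = 1.22721
φ = atan2(y, x) mod 360° = atan2(0.985, 0.732) = 53.3822°
|p|² = ρ² + z² = 1.22721² + 0.553² = 1.81186
κ = 2ρ / |p|² = 2×1.22721 / 1.81186 = 1.35464
θ = 2·atan2(ρ, z) = 2·atan2(1.22721, 0.553) = 2.29486 rad
ℓ = θ/κ = 2.29486/1.35464 = 1.69407

1.3546 53.38 1.6941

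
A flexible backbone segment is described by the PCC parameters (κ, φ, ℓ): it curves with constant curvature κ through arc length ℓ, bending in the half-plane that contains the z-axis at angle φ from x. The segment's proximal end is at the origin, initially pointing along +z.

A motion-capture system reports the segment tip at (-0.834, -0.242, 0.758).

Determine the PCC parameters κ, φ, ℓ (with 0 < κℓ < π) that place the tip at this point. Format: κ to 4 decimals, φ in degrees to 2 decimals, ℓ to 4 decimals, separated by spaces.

1.3072 196.18 1.3054

ρ = √(x²+y²) = √(-0.834² + -0.242²) = 0.86840
φ = atan2(y, x) mod 360° = atan2(-0.242, -0.834) = 196.1810°
|p|² = ρ² + z² = 0.86840² + 0.758² = 1.32868
κ = 2ρ / |p|² = 2×0.86840 / 1.32868 = 1.30716
θ = 2·atan2(ρ, z) = 2·atan2(0.86840, 0.758) = 1.70635 rad
ℓ = θ/κ = 1.70635/1.30716 = 1.30539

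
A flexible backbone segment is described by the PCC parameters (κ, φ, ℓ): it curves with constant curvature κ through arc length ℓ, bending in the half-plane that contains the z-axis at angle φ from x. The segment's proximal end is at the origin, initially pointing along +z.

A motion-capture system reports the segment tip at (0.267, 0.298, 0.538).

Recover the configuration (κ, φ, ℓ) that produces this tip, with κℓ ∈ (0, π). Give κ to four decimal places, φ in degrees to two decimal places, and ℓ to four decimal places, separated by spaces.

ρ = √(x²+y²) = √(0.267² + 0.298²) = 0.40012
φ = atan2(y, x) mod 360° = atan2(0.298, 0.267) = 48.1405°
|p|² = ρ² + z² = 0.40012² + 0.538² = 0.44954
κ = 2ρ / |p|² = 2×0.40012 / 0.44954 = 1.78013
θ = 2·atan2(ρ, z) = 2·atan2(0.40012, 0.538) = 1.27893 rad
ℓ = θ/κ = 1.27893/1.78013 = 0.71845

1.7801 48.14 0.7184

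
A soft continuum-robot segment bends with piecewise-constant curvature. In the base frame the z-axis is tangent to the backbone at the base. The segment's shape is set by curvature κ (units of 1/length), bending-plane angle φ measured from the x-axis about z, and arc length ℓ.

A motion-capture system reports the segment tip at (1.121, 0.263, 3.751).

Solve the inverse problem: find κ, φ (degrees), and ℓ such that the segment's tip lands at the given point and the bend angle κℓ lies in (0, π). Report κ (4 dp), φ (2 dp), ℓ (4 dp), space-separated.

0.1496 13.20 3.9824

ρ = √(x²+y²) = √(1.121² + 0.263²) = 1.15144
φ = atan2(y, x) mod 360° = atan2(0.263, 1.121) = 13.2035°
|p|² = ρ² + z² = 1.15144² + 3.751² = 15.39581
κ = 2ρ / |p|² = 2×1.15144 / 15.39581 = 0.14958
θ = 2·atan2(ρ, z) = 2·atan2(1.15144, 3.751) = 0.59567 rad
ℓ = θ/κ = 0.59567/0.14958 = 3.98237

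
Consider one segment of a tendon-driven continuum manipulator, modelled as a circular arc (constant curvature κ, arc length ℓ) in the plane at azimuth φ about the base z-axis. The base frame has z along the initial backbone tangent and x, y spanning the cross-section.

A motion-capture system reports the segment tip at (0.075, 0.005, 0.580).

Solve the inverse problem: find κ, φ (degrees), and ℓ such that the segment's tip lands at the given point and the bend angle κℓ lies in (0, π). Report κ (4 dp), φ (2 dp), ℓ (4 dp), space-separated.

0.4395 3.81 0.5865

ρ = √(x²+y²) = √(0.075² + 0.005²) = 0.07517
φ = atan2(y, x) mod 360° = atan2(0.005, 0.075) = 3.8141°
|p|² = ρ² + z² = 0.07517² + 0.580² = 0.34205
κ = 2ρ / |p|² = 2×0.07517 / 0.34205 = 0.43951
θ = 2·atan2(ρ, z) = 2·atan2(0.07517, 0.580) = 0.25776 rad
ℓ = θ/κ = 0.25776/0.43951 = 0.58647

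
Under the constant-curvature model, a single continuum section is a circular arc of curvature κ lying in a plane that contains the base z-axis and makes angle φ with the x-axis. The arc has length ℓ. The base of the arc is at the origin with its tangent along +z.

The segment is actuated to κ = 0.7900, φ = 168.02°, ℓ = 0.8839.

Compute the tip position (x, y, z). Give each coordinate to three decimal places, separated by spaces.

-0.290 0.061 0.814

θ = κ·ℓ = 0.7900 × 0.8839 = 0.69828 rad
ρ = (1 − cos θ)/κ = (1 − 0.76595)/0.7900 = 0.29627
z = sin θ / κ = 0.64290/0.7900 = 0.81380
x = ρ cos φ = 0.29627 × cos(168.02°) = -0.28982
y = ρ sin φ = 0.29627 × sin(168.02°) = 0.06150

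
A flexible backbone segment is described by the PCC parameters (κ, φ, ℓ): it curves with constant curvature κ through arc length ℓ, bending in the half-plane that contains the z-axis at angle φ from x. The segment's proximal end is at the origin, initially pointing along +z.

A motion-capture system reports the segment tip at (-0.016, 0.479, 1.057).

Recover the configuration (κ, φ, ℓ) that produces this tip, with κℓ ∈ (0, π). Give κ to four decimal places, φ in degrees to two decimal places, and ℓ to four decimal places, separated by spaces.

ρ = √(x²+y²) = √(-0.016² + 0.479²) = 0.47927
φ = atan2(y, x) mod 360° = atan2(0.479, -0.016) = 91.9131°
|p|² = ρ² + z² = 0.47927² + 1.057² = 1.34695
κ = 2ρ / |p|² = 2×0.47927 / 1.34695 = 0.71164
θ = 2·atan2(ρ, z) = 2·atan2(0.47927, 1.057) = 0.85139 rad
ℓ = θ/κ = 0.85139/0.71164 = 1.19639

0.7116 91.91 1.1964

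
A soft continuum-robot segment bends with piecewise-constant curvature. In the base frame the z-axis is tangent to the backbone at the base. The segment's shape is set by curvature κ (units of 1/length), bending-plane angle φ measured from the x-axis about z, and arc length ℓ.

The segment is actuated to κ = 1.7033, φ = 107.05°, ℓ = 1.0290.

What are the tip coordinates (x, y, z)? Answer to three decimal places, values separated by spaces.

-0.203 0.663 0.577

θ = κ·ℓ = 1.7033 × 1.0290 = 1.75270 rad
ρ = (1 − cos θ)/κ = (1 − -0.18090)/1.7033 = 0.69330
z = sin θ / κ = 0.98350/1.7033 = 0.57741
x = ρ cos φ = 0.69330 × cos(107.05°) = -0.20328
y = ρ sin φ = 0.69330 × sin(107.05°) = 0.66283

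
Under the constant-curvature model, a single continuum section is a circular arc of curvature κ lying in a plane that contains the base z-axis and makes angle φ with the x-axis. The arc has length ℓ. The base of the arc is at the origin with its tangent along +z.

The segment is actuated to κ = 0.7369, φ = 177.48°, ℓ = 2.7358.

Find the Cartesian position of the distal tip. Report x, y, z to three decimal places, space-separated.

θ = κ·ℓ = 0.7369 × 2.7358 = 2.01601 rad
ρ = (1 − cos θ)/κ = (1 − -0.43065)/0.7369 = 1.94145
z = sin θ / κ = 0.90252/0.7369 = 1.22475
x = ρ cos φ = 1.94145 × cos(177.48°) = -1.93957
y = ρ sin φ = 1.94145 × sin(177.48°) = 0.08536

-1.940 0.085 1.225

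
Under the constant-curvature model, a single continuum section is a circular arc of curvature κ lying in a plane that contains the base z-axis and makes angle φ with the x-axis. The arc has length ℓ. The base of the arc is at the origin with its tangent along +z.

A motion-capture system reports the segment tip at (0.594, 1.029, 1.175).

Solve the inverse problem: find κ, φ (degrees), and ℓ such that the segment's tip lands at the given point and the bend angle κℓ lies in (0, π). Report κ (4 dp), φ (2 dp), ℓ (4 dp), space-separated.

0.8510 60.00 1.8589

ρ = √(x²+y²) = √(0.594² + 1.029²) = 1.18814
φ = atan2(y, x) mod 360° = atan2(1.029, 0.594) = 60.0039°
|p|² = ρ² + z² = 1.18814² + 1.175² = 2.79230
κ = 2ρ / |p|² = 2×1.18814 / 2.79230 = 0.85101
θ = 2·atan2(ρ, z) = 2·atan2(1.18814, 1.175) = 1.58192 rad
ℓ = θ/κ = 1.58192/0.85101 = 1.85887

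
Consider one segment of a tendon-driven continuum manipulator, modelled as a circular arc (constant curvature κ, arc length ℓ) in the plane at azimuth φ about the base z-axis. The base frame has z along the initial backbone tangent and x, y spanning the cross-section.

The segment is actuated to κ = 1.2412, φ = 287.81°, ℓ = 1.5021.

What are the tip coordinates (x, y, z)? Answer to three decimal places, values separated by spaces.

0.318 -0.989 0.771

θ = κ·ℓ = 1.2412 × 1.5021 = 1.86441 rad
ρ = (1 − cos θ)/κ = (1 − -0.28941)/1.2412 = 1.03884
z = sin θ / κ = 0.95721/1.2412 = 0.77119
x = ρ cos φ = 1.03884 × cos(287.81°) = 0.31774
y = ρ sin φ = 1.03884 × sin(287.81°) = -0.98906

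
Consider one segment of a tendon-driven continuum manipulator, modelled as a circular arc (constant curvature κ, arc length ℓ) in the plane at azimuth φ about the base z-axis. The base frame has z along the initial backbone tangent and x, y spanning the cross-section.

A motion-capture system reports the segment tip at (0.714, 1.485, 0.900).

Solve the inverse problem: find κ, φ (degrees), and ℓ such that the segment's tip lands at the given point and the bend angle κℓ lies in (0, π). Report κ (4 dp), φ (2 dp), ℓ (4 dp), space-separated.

0.9349 64.32 2.2909

ρ = √(x²+y²) = √(0.714² + 1.485²) = 1.64773
φ = atan2(y, x) mod 360° = atan2(1.485, 0.714) = 64.3214°
|p|² = ρ² + z² = 1.64773² + 0.900² = 3.52502
κ = 2ρ / |p|² = 2×1.64773 / 3.52502 = 0.93488
θ = 2·atan2(ρ, z) = 2·atan2(1.64773, 0.900) = 2.14174 rad
ℓ = θ/κ = 2.14174/0.93488 = 2.29093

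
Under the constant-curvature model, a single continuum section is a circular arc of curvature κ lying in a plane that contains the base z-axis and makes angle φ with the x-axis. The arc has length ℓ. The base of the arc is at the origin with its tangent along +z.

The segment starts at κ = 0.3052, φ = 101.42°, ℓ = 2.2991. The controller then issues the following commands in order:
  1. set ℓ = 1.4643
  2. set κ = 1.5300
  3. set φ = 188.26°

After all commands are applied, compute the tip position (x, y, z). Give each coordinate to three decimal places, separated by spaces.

initial: κ=0.3052, φ=101.42°, ℓ=2.2991
cmd 1: set ℓ=1.4643 → (κ,φ,ℓ)=(0.3052,101.42°,1.4643) → tip=(-0.0637,0.3154,1.4160)
cmd 2: set κ=1.5300 → (κ,φ,ℓ)=(1.5300,101.42°,1.4643) → tip=(-0.2097,1.0383,0.5125)
cmd 3: set φ=188.26° → (κ,φ,ℓ)=(1.5300,188.26°,1.4643) → tip=(-1.0483,-0.1522,0.5125)

-1.048 -0.152 0.512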